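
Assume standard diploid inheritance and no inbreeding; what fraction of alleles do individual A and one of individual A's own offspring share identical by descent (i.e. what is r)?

Each parent–offspring link contributes a factor of 1/2, and independent paths through distinct common ancestors add.
One parent–offspring link: r = (1/2)^1 = 1/2.

0.5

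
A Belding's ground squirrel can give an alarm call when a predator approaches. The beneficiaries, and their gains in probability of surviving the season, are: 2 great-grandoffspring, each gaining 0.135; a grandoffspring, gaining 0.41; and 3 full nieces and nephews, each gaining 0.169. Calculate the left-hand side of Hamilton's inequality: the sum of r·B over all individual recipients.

r to a great-grandoffspring = 0.125 (three parent–offspring links: r = (1/2)^3 = 1/8).
r to a grandoffspring = 0.25 (two parent–offspring links: r = (1/2)^2 = 1/4).
r to a full niece or nephew = 0.25 (full aunt/uncle↔niece/nephew: two paths of length 3 through the shared grandparent pair: r = 2·(1/2)^3 = 1/4).
Summing one r·B term per recipient: 2·0.125·0.135 + 1·0.25·0.41 + 3·0.25·0.169 = 0.263.

0.263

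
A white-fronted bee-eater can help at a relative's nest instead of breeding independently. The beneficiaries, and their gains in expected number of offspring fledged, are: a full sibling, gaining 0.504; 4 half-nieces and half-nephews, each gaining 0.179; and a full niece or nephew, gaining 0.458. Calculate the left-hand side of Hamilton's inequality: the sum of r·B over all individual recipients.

r to a full sibling = 1/2 (full sibs share both parents — two paths of length 2: r = 2·(1/2)^2 = 1/2).
r to a half-niece or half-nephew = 1/8 (half-aunt/uncle↔niece/nephew: one path of length 3: r = (1/2)^3 = 1/8).
r to a full niece or nephew = 0.25 (full aunt/uncle↔niece/nephew: two paths of length 3 through the shared grandparent pair: r = 2·(1/2)^3 = 1/4).
Summing one r·B term per recipient: 1·0.5·0.504 + 4·0.125·0.179 + 1·0.25·0.458 = 0.456.

0.456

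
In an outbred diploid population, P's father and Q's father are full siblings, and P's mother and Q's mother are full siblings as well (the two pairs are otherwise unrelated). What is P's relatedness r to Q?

Relatedness sums over independent paths through distinct common ancestors.
P and Q are related in two ways: first cousins through their fathers (r = 1/8) and first cousins through their mothers (r = 1/8) — i.e. double first cousins.
r = 1/8 + 1/8 = 0.25.

0.25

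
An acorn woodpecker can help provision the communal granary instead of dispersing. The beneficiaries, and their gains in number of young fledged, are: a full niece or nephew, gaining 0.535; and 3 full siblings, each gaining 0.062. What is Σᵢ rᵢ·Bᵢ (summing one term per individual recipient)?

0.22675

r to a full niece or nephew = 1/4 (full aunt/uncle↔niece/nephew: two paths of length 3 through the shared grandparent pair: r = 2·(1/2)^3 = 1/4).
r to a full sibling = 0.5 (full sibs share both parents — two paths of length 2: r = 2·(1/2)^2 = 1/2).
Summing one r·B term per recipient: 1·0.25·0.535 + 3·0.5·0.062 = 0.22675.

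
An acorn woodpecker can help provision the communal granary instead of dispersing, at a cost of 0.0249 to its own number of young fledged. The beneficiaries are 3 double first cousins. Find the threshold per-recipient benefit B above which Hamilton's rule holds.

r to a double first cousin = 1/4 (double first cousins share both grandparent pairs — four paths of length 4: r = 4·(1/2)^4 = 1/4).
Hamilton's rule with n recipients of equal r: n·r·B > C, so B > C/(n·r) = 0.0249/(3·0.25) = 0.0332.

0.0332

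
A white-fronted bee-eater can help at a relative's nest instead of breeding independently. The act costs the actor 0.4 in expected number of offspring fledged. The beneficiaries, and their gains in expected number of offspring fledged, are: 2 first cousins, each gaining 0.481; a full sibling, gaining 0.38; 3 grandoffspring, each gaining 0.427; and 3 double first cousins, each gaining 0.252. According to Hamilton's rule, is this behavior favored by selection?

Yes

Hamilton's rule: the trait is favored when the sum of r·B over every recipient exceeds the actor's cost C.
r to a first cousin = 0.125 (first cousins share one grandparent pair — two paths of length 4: r = 2·(1/2)^4 = 1/8).
r to a full sibling = 1/2 (full sibs share both parents — two paths of length 2: r = 2·(1/2)^2 = 1/2).
r to a grandoffspring = 1/4 (two parent–offspring links: r = (1/2)^2 = 1/4).
r to a double first cousin = 1/4 (double first cousins share both grandparent pairs — four paths of length 4: r = 4·(1/2)^4 = 1/4).
Summing one r·B term per recipient: 2·0.125·0.481 + 1·0.5·0.38 + 3·0.25·0.427 + 3·0.25·0.252 = 0.8195.
0.8195 > 0.4: the indirect benefit exceeds the cost.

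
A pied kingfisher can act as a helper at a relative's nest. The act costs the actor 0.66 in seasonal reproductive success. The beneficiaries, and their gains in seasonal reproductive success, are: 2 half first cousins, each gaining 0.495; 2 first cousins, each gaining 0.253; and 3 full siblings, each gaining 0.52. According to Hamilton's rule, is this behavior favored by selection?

Hamilton's rule: the trait is favored when the sum of r·B over every recipient exceeds the actor's cost C.
r to a half first cousin = 1/16 (half first cousins share one grandparent — one path of length 4: r = (1/2)^4 = 1/16).
r to a first cousin = 1/8 (first cousins share one grandparent pair — two paths of length 4: r = 2·(1/2)^4 = 1/8).
r to a full sibling = 1/2 (full sibs share both parents — two paths of length 2: r = 2·(1/2)^2 = 1/2).
Summing one r·B term per recipient: 2·0.0625·0.495 + 2·0.125·0.253 + 3·0.5·0.52 = 0.905125.
0.905125 > 0.66: the indirect benefit exceeds the cost.

Yes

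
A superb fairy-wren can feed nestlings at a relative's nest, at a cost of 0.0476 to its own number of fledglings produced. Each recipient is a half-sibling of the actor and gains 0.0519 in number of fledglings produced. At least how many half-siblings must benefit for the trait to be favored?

4

r to a half-sibling = 0.25 (half-sibs share one parent — one path of length 2: r = (1/2)^2 = 1/4).
Hamilton's rule: n·r·B > C  ⇒  n > C/(r·B) = 0.0476/(0.25·0.0519) = 3.669.
The smallest integer exceeding 3.669 is 4.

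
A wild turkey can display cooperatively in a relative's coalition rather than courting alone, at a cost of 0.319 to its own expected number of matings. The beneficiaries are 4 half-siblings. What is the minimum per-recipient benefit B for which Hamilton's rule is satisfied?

0.319

r to a half-sibling = 0.25 (half-sibs share one parent — one path of length 2: r = (1/2)^2 = 1/4).
Hamilton's rule with n recipients of equal r: n·r·B > C, so B > C/(n·r) = 0.319/(4·0.25) = 0.319.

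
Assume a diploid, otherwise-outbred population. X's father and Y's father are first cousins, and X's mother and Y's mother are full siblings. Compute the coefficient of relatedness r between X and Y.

With two independent routes of shared ancestry, r is the sum of the two contributions.
X and Y are related in two ways: second cousins through their fathers (r = 1/32) and first cousins through their mothers (r = 1/8).
r = 1/32 + 1/8 = 0.15625.

0.15625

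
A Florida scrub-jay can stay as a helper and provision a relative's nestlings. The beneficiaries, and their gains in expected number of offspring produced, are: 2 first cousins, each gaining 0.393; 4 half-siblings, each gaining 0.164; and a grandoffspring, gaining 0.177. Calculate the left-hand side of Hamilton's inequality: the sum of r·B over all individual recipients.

0.3065

r to a first cousin = 0.125 (first cousins share one grandparent pair — two paths of length 4: r = 2·(1/2)^4 = 1/8).
r to a half-sibling = 0.25 (half-sibs share one parent — one path of length 2: r = (1/2)^2 = 1/4).
r to a grandoffspring = 0.25 (two parent–offspring links: r = (1/2)^2 = 1/4).
Summing one r·B term per recipient: 2·0.125·0.393 + 4·0.25·0.164 + 1·0.25·0.177 = 0.3065.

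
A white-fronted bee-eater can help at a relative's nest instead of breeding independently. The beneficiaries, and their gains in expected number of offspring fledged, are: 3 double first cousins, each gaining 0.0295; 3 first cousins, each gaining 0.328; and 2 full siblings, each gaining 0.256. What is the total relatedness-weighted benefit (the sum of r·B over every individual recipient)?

0.401125

r to a double first cousin = 1/4 (double first cousins share both grandparent pairs — four paths of length 4: r = 4·(1/2)^4 = 1/4).
r to a first cousin = 0.125 (first cousins share one grandparent pair — two paths of length 4: r = 2·(1/2)^4 = 1/8).
r to a full sibling = 0.5 (full sibs share both parents — two paths of length 2: r = 2·(1/2)^2 = 1/2).
Summing one r·B term per recipient: 3·0.25·0.0295 + 3·0.125·0.328 + 2·0.5·0.256 = 0.401125.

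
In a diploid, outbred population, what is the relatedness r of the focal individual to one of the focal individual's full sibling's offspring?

Each parent–offspring link contributes a factor of 1/2, and independent paths through distinct common ancestors add.
Full aunt/uncle↔niece/nephew: two paths of length 3 through the shared grandparent pair: r = 2·(1/2)^3 = 1/4.

0.25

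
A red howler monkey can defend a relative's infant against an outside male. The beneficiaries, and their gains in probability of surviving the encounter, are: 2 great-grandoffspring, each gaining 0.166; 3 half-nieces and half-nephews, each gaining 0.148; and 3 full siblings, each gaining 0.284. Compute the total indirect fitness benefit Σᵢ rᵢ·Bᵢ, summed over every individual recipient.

r to a great-grandoffspring = 0.125 (three parent–offspring links: r = (1/2)^3 = 1/8).
r to a half-niece or half-nephew = 1/8 (half-aunt/uncle↔niece/nephew: one path of length 3: r = (1/2)^3 = 1/8).
r to a full sibling = 1/2 (full sibs share both parents — two paths of length 2: r = 2·(1/2)^2 = 1/2).
Summing one r·B term per recipient: 2·0.125·0.166 + 3·0.125·0.148 + 3·0.5·0.284 = 0.523.

0.523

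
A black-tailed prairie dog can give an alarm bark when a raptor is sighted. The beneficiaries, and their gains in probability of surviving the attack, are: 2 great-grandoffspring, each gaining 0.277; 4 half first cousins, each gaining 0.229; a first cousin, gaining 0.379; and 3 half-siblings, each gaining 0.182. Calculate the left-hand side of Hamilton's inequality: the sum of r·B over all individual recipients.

0.310375

r to a great-grandoffspring = 0.125 (three parent–offspring links: r = (1/2)^3 = 1/8).
r to a half first cousin = 1/16 (half first cousins share one grandparent — one path of length 4: r = (1/2)^4 = 1/16).
r to a first cousin = 0.125 (first cousins share one grandparent pair — two paths of length 4: r = 2·(1/2)^4 = 1/8).
r to a half-sibling = 0.25 (half-sibs share one parent — one path of length 2: r = (1/2)^2 = 1/4).
Summing one r·B term per recipient: 2·0.125·0.277 + 4·0.0625·0.229 + 1·0.125·0.379 + 3·0.25·0.182 = 0.310375.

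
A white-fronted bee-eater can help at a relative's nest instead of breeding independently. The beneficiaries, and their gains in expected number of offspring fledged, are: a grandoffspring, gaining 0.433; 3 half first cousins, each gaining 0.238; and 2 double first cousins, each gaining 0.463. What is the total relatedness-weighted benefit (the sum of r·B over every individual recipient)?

r to a grandoffspring = 0.25 (two parent–offspring links: r = (1/2)^2 = 1/4).
r to a half first cousin = 1/16 (half first cousins share one grandparent — one path of length 4: r = (1/2)^4 = 1/16).
r to a double first cousin = 1/4 (double first cousins share both grandparent pairs — four paths of length 4: r = 4·(1/2)^4 = 1/4).
Summing one r·B term per recipient: 1·0.25·0.433 + 3·0.0625·0.238 + 2·0.25·0.463 = 0.384375.

0.384375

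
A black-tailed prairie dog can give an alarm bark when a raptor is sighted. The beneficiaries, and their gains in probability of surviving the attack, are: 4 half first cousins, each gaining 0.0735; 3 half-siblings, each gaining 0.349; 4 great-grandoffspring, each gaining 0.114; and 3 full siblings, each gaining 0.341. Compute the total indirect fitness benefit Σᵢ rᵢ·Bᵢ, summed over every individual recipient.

r to a half first cousin = 0.0625 (half first cousins share one grandparent — one path of length 4: r = (1/2)^4 = 1/16).
r to a half-sibling = 0.25 (half-sibs share one parent — one path of length 2: r = (1/2)^2 = 1/4).
r to a great-grandoffspring = 0.125 (three parent–offspring links: r = (1/2)^3 = 1/8).
r to a full sibling = 1/2 (full sibs share both parents — two paths of length 2: r = 2·(1/2)^2 = 1/2).
Summing one r·B term per recipient: 4·0.0625·0.0735 + 3·0.25·0.349 + 4·0.125·0.114 + 3·0.5·0.341 = 0.848625.

0.848625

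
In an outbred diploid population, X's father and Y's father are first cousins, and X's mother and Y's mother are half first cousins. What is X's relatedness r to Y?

Independent pedigree routes through distinct common ancestors add.
X and Y are related in two ways: second cousins through their fathers (r = 1/32) and half second cousins through their mothers (r = 1/64).
r = 1/32 + 1/64 = 3/64 = 0.046875.

0.046875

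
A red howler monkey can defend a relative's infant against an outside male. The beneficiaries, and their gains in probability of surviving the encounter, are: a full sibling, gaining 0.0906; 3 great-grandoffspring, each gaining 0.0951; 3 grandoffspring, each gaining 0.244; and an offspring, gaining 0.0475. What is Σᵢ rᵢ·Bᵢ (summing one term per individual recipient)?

0.2877125

r to a full sibling = 0.5 (full sibs share both parents — two paths of length 2: r = 2·(1/2)^2 = 1/2).
r to a great-grandoffspring = 1/8 (three parent–offspring links: r = (1/2)^3 = 1/8).
r to a grandoffspring = 1/4 (two parent–offspring links: r = (1/2)^2 = 1/4).
r to an offspring = 1/2 (one parent–offspring link: r = (1/2)^1 = 1/2).
Summing one r·B term per recipient: 1·0.5·0.0906 + 3·0.125·0.0951 + 3·0.25·0.244 + 1·0.5·0.0475 = 0.2877125.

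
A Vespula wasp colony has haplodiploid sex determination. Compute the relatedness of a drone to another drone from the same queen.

0.5

Haploid brothers each carry a random half of the queen's diploid genome, so on average they share half: r = 1/2.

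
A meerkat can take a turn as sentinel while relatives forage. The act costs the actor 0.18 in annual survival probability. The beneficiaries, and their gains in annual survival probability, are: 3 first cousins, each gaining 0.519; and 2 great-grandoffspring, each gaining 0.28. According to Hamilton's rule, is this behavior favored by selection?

Yes

Hamilton's rule: the trait is favored when the sum of r·B over every recipient exceeds the actor's cost C.
r to a first cousin = 1/8 (first cousins share one grandparent pair — two paths of length 4: r = 2·(1/2)^4 = 1/8).
r to a great-grandoffspring = 0.125 (three parent–offspring links: r = (1/2)^3 = 1/8).
Summing one r·B term per recipient: 3·0.125·0.519 + 2·0.125·0.28 = 0.264625.
0.264625 > 0.18: the indirect benefit exceeds the cost.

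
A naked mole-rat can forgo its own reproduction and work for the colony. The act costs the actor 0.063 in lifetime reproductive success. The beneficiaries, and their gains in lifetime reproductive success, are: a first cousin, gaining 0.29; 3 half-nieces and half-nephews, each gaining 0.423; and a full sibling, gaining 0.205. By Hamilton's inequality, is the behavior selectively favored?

Hamilton's rule: the trait is favored when the sum of r·B over every recipient exceeds the actor's cost C.
r to a first cousin = 0.125 (first cousins share one grandparent pair — two paths of length 4: r = 2·(1/2)^4 = 1/8).
r to a half-niece or half-nephew = 0.125 (half-aunt/uncle↔niece/nephew: one path of length 3: r = (1/2)^3 = 1/8).
r to a full sibling = 0.5 (full sibs share both parents — two paths of length 2: r = 2·(1/2)^2 = 1/2).
Summing one r·B term per recipient: 1·0.125·0.29 + 3·0.125·0.423 + 1·0.5·0.205 = 0.297375.
0.297375 > 0.063: the indirect benefit exceeds the cost.

Yes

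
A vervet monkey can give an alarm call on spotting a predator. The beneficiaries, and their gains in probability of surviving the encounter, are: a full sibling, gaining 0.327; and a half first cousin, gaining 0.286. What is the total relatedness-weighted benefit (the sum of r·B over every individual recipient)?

r to a full sibling = 0.5 (full sibs share both parents — two paths of length 2: r = 2·(1/2)^2 = 1/2).
r to a half first cousin = 0.0625 (half first cousins share one grandparent — one path of length 4: r = (1/2)^4 = 1/16).
Summing one r·B term per recipient: 1·0.5·0.327 + 1·0.0625·0.286 = 0.181375.

0.181375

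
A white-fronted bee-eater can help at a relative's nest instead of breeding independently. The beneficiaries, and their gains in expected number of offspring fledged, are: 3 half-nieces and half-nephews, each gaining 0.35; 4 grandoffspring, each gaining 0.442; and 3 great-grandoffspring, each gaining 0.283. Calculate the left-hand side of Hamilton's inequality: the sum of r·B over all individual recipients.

0.679375

r to a half-niece or half-nephew = 1/8 (half-aunt/uncle↔niece/nephew: one path of length 3: r = (1/2)^3 = 1/8).
r to a grandoffspring = 1/4 (two parent–offspring links: r = (1/2)^2 = 1/4).
r to a great-grandoffspring = 0.125 (three parent–offspring links: r = (1/2)^3 = 1/8).
Summing one r·B term per recipient: 3·0.125·0.35 + 4·0.25·0.442 + 3·0.125·0.283 = 0.679375.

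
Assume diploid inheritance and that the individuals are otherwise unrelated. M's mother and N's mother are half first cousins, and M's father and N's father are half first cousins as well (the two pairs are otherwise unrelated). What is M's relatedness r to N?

Relatedness sums over independent paths through distinct common ancestors.
M and N are related in two ways: half second cousins through their mothers (r = 1/64) and half second cousins through their fathers (r = 1/64).
r = 1/64 + 1/64 = 0.03125.

0.03125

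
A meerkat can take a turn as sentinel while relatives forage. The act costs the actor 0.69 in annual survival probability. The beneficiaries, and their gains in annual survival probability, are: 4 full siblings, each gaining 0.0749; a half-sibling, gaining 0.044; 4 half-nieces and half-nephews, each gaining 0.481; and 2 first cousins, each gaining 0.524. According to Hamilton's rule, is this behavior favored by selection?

Hamilton's rule: the trait is favored when the sum of r·B over every recipient exceeds the actor's cost C.
r to a full sibling = 1/2 (full sibs share both parents — two paths of length 2: r = 2·(1/2)^2 = 1/2).
r to a half-sibling = 0.25 (half-sibs share one parent — one path of length 2: r = (1/2)^2 = 1/4).
r to a half-niece or half-nephew = 0.125 (half-aunt/uncle↔niece/nephew: one path of length 3: r = (1/2)^3 = 1/8).
r to a first cousin = 0.125 (first cousins share one grandparent pair — two paths of length 4: r = 2·(1/2)^4 = 1/8).
Summing one r·B term per recipient: 4·0.5·0.0749 + 1·0.25·0.044 + 4·0.125·0.481 + 2·0.125·0.524 = 0.5323.
0.5323 < 0.69: the indirect benefit is less than the cost.

No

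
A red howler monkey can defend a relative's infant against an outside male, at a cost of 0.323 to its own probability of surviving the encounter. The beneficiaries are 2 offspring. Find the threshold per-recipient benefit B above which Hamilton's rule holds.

r to an offspring = 1/2 (one parent–offspring link: r = (1/2)^1 = 1/2).
Hamilton's rule with n recipients of equal r: n·r·B > C, so B > C/(n·r) = 0.323/(2·0.5) = 0.323.

0.323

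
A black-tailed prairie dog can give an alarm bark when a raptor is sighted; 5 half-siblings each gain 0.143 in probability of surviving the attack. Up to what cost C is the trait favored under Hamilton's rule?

r to a half-sibling = 1/4 (half-sibs share one parent — one path of length 2: r = (1/2)^2 = 1/4).
Hamilton's rule: n·r·B > C, so the trait is favored while C < n·r·B = 5·0.25·0.143 = 0.17875.

0.17875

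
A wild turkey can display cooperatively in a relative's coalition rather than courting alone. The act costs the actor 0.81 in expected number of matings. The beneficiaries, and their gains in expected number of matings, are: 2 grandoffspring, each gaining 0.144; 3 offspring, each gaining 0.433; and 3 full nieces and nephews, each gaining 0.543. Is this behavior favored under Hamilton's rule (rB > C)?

Yes

Hamilton's rule: the trait is favored when the sum of r·B over every recipient exceeds the actor's cost C.
r to a grandoffspring = 0.25 (two parent–offspring links: r = (1/2)^2 = 1/4).
r to an offspring = 1/2 (one parent–offspring link: r = (1/2)^1 = 1/2).
r to a full niece or nephew = 0.25 (full aunt/uncle↔niece/nephew: two paths of length 3 through the shared grandparent pair: r = 2·(1/2)^3 = 1/4).
Summing one r·B term per recipient: 2·0.25·0.144 + 3·0.5·0.433 + 3·0.25·0.543 = 1.12875.
1.12875 > 0.81: the indirect benefit exceeds the cost.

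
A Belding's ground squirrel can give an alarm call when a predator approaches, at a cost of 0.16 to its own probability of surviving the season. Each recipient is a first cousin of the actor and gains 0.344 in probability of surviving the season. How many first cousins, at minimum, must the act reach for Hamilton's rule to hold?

r to a first cousin = 1/8 (first cousins share one grandparent pair — two paths of length 4: r = 2·(1/2)^4 = 1/8).
Hamilton's rule: n·r·B > C  ⇒  n > C/(r·B) = 0.16/(0.125·0.344) = 3.721.
The smallest integer exceeding 3.721 is 4.

4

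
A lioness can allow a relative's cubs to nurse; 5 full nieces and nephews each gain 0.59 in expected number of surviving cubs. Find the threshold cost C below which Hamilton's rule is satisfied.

r to a full niece or nephew = 1/4 (full aunt/uncle↔niece/nephew: two paths of length 3 through the shared grandparent pair: r = 2·(1/2)^3 = 1/4).
Hamilton's rule: n·r·B > C, so the trait is favored while C < n·r·B = 5·0.25·0.59 = 0.7375.

0.7375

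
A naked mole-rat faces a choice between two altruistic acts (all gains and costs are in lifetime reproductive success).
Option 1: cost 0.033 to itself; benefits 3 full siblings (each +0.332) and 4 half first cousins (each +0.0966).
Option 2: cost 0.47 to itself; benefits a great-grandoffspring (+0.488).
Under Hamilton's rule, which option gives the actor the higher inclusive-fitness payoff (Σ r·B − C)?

Option 1: r to a full sibling = 0.5.
Option 1: r to a half first cousin = 0.0625.
Option 1: Σ r·B − C = (3·0.5·0.332 + 4·0.0625·0.0966) − 0.033 = 0.48915.
Option 2: r to a great-grandoffspring = 0.125.
Option 2: Σ r·B − C = (1·0.125·0.488) − 0.47 = -0.409.
Option 1 has the higher net inclusive-fitness payoff.

Option 1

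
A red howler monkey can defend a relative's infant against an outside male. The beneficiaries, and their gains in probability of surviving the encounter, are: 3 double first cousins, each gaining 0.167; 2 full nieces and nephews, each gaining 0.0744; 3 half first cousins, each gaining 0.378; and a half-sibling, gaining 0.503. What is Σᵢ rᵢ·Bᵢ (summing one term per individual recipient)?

0.359075

r to a double first cousin = 0.25 (double first cousins share both grandparent pairs — four paths of length 4: r = 4·(1/2)^4 = 1/4).
r to a full niece or nephew = 1/4 (full aunt/uncle↔niece/nephew: two paths of length 3 through the shared grandparent pair: r = 2·(1/2)^3 = 1/4).
r to a half first cousin = 1/16 (half first cousins share one grandparent — one path of length 4: r = (1/2)^4 = 1/16).
r to a half-sibling = 1/4 (half-sibs share one parent — one path of length 2: r = (1/2)^2 = 1/4).
Summing one r·B term per recipient: 3·0.25·0.167 + 2·0.25·0.0744 + 3·0.0625·0.378 + 1·0.25·0.503 = 0.359075.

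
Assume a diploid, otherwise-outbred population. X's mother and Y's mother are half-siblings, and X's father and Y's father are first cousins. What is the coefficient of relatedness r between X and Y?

With two independent routes of shared ancestry, r is the sum of the two contributions.
X and Y are related in two ways: half first cousins through their mothers (r = 1/16) and second cousins through their fathers (r = 1/32).
r = 1/16 + 1/32 = 0.09375.

0.09375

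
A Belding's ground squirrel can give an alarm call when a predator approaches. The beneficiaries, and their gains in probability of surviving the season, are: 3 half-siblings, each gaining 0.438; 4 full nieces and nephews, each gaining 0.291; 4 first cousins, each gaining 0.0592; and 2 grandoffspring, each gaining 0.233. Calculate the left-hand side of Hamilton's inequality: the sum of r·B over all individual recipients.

0.7656

r to a half-sibling = 0.25 (half-sibs share one parent — one path of length 2: r = (1/2)^2 = 1/4).
r to a full niece or nephew = 0.25 (full aunt/uncle↔niece/nephew: two paths of length 3 through the shared grandparent pair: r = 2·(1/2)^3 = 1/4).
r to a first cousin = 1/8 (first cousins share one grandparent pair — two paths of length 4: r = 2·(1/2)^4 = 1/8).
r to a grandoffspring = 0.25 (two parent–offspring links: r = (1/2)^2 = 1/4).
Summing one r·B term per recipient: 3·0.25·0.438 + 4·0.25·0.291 + 4·0.125·0.0592 + 2·0.25·0.233 = 0.7656.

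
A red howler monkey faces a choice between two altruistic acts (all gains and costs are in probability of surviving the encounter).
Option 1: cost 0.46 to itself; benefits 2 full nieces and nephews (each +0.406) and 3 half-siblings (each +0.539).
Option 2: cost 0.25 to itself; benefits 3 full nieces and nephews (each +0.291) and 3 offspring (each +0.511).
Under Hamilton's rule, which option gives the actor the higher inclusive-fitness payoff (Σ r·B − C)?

Option 2

Option 1: r to a full niece or nephew = 0.25.
Option 1: r to a half-sibling = 0.25.
Option 1: Σ r·B − C = (2·0.25·0.406 + 3·0.25·0.539) − 0.46 = 0.14725.
Option 2: r to a full niece or nephew = 0.25.
Option 2: r to an offspring = 0.5.
Option 2: Σ r·B − C = (3·0.25·0.291 + 3·0.5·0.511) − 0.25 = 0.73475.
Option 2 has the higher net inclusive-fitness payoff.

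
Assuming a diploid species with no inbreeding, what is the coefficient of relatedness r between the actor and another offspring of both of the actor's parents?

0.5

Each parent–offspring link contributes a factor of 1/2, and independent paths through distinct common ancestors add.
Full sibs share both parents — two paths of length 2: r = 2·(1/2)^2 = 1/2.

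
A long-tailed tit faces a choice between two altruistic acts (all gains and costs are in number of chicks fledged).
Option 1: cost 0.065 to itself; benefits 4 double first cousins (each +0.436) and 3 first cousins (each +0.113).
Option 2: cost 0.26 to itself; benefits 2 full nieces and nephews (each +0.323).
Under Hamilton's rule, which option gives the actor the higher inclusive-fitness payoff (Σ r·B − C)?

Option 1: r to a double first cousin = 0.25.
Option 1: r to a first cousin = 0.125.
Option 1: Σ r·B − C = (4·0.25·0.436 + 3·0.125·0.113) − 0.065 = 0.413375.
Option 2: r to a full niece or nephew = 0.25.
Option 2: Σ r·B − C = (2·0.25·0.323) − 0.26 = -0.0985.
Option 1 has the higher net inclusive-fitness payoff.

Option 1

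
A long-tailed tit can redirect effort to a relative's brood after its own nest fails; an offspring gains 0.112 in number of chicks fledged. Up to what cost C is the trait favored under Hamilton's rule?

r to an offspring = 1/2 (one parent–offspring link: r = (1/2)^1 = 1/2).
Hamilton's rule: n·r·B > C, so the trait is favored while C < n·r·B = 1·0.5·0.112 = 0.056.

0.056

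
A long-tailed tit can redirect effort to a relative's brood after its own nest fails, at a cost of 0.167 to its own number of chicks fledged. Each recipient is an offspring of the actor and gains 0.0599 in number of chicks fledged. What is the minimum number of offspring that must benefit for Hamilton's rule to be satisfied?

6

r to an offspring = 1/2 (one parent–offspring link: r = (1/2)^1 = 1/2).
Hamilton's rule: n·r·B > C  ⇒  n > C/(r·B) = 0.167/(0.5·0.0599) = 5.576.
The smallest integer exceeding 5.576 is 6.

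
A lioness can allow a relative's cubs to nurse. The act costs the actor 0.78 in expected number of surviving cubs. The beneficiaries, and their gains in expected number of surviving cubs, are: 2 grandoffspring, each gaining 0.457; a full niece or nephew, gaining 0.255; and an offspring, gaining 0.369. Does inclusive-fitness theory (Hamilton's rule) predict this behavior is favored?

Hamilton's rule: the trait is favored when the sum of r·B over every recipient exceeds the actor's cost C.
r to a grandoffspring = 1/4 (two parent–offspring links: r = (1/2)^2 = 1/4).
r to a full niece or nephew = 1/4 (full aunt/uncle↔niece/nephew: two paths of length 3 through the shared grandparent pair: r = 2·(1/2)^3 = 1/4).
r to an offspring = 0.5 (one parent–offspring link: r = (1/2)^1 = 1/2).
Summing one r·B term per recipient: 2·0.25·0.457 + 1·0.25·0.255 + 1·0.5·0.369 = 0.47675.
0.47675 < 0.78: the indirect benefit is less than the cost.

No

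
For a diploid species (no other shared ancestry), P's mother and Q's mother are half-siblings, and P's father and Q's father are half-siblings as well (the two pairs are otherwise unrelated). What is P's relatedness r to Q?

0.125

Independent pedigree routes through distinct common ancestors add.
P and Q are related in two ways: half first cousins through their mothers (r = 1/16) and half first cousins through their fathers (r = 1/16).
r = 1/16 + 1/16 = 1/8 = 0.125.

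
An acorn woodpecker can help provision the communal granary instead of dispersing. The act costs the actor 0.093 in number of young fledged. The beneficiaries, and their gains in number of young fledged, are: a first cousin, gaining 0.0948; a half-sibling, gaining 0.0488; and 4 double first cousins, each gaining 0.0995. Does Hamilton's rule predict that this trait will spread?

Hamilton's rule: the trait is favored when the sum of r·B over every recipient exceeds the actor's cost C.
r to a first cousin = 0.125 (first cousins share one grandparent pair — two paths of length 4: r = 2·(1/2)^4 = 1/8).
r to a half-sibling = 1/4 (half-sibs share one parent — one path of length 2: r = (1/2)^2 = 1/4).
r to a double first cousin = 1/4 (double first cousins share both grandparent pairs — four paths of length 4: r = 4·(1/2)^4 = 1/4).
Summing one r·B term per recipient: 1·0.125·0.0948 + 1·0.25·0.0488 + 4·0.25·0.0995 = 0.12355.
0.12355 > 0.093: the indirect benefit exceeds the cost.

Yes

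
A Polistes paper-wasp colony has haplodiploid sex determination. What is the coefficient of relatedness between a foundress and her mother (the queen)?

0.5

One meiotic link between diploid queen and diploid daughter: r = 1/2.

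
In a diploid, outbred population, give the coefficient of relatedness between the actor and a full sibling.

0.5

Each parent–offspring link contributes a factor of 1/2, and independent paths through distinct common ancestors add.
Full sibs share both parents — two paths of length 2: r = 2·(1/2)^2 = 1/2.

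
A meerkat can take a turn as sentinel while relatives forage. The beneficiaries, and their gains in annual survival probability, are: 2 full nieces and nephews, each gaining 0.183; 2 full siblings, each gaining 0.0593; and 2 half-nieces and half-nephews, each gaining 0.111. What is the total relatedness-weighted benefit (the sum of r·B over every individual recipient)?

r to a full niece or nephew = 0.25 (full aunt/uncle↔niece/nephew: two paths of length 3 through the shared grandparent pair: r = 2·(1/2)^3 = 1/4).
r to a full sibling = 0.5 (full sibs share both parents — two paths of length 2: r = 2·(1/2)^2 = 1/2).
r to a half-niece or half-nephew = 0.125 (half-aunt/uncle↔niece/nephew: one path of length 3: r = (1/2)^3 = 1/8).
Summing one r·B term per recipient: 2·0.25·0.183 + 2·0.5·0.0593 + 2·0.125·0.111 = 0.17855.

0.17855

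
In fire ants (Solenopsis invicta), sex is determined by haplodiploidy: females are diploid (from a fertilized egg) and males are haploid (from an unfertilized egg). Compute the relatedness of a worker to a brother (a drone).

Her haploid brother carries none of their father's genes and a random half of their mother's genome; that half matches the maternal half of her own genome with probability 1/2: r = 1/2 · 1/2 = 1/4.

0.25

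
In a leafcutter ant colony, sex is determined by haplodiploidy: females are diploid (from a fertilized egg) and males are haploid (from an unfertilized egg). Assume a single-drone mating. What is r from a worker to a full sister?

0.75

Haplodiploid full sisters inherit their father's entire haploid genome identically (contributing 1/2) and on average half of their mother's contribution (1/2 · 1/2 = 1/4); r = 1/2 + 1/4 = 3/4.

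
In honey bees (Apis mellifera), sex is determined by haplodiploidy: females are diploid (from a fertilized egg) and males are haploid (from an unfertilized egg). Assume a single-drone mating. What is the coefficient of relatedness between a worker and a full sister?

0.75

Haplodiploid full sisters inherit their father's entire haploid genome identically (contributing 1/2) and on average half of their mother's contribution (1/2 · 1/2 = 1/4); r = 1/2 + 1/4 = 3/4.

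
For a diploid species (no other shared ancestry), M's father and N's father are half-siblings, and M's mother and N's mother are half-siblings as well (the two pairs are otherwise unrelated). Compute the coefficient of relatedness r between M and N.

Wright's path rule: contributions from independent ancestry routes add.
M and N are related in two ways: half first cousins through their fathers (r = 1/16) and half first cousins through their mothers (r = 1/16).
r = 1/16 + 1/16 = 1/8 = 0.125.

0.125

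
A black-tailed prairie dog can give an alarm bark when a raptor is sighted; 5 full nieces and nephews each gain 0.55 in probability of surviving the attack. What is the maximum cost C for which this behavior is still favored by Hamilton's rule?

r to a full niece or nephew = 1/4 (full aunt/uncle↔niece/nephew: two paths of length 3 through the shared grandparent pair: r = 2·(1/2)^3 = 1/4).
Hamilton's rule: n·r·B > C, so the trait is favored while C < n·r·B = 5·0.25·0.55 = 0.6875.

0.6875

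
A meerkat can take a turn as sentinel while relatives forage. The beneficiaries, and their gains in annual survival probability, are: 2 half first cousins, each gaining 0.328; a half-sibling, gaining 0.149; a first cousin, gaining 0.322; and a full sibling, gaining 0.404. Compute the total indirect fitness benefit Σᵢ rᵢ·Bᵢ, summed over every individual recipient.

0.3205

r to a half first cousin = 0.0625 (half first cousins share one grandparent — one path of length 4: r = (1/2)^4 = 1/16).
r to a half-sibling = 1/4 (half-sibs share one parent — one path of length 2: r = (1/2)^2 = 1/4).
r to a first cousin = 1/8 (first cousins share one grandparent pair — two paths of length 4: r = 2·(1/2)^4 = 1/8).
r to a full sibling = 1/2 (full sibs share both parents — two paths of length 2: r = 2·(1/2)^2 = 1/2).
Summing one r·B term per recipient: 2·0.0625·0.328 + 1·0.25·0.149 + 1·0.125·0.322 + 1·0.5·0.404 = 0.3205.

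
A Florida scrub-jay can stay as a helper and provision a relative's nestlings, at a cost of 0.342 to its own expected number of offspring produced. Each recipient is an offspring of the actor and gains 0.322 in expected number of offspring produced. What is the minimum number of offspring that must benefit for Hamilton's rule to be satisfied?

r to an offspring = 1/2 (one parent–offspring link: r = (1/2)^1 = 1/2).
Hamilton's rule: n·r·B > C  ⇒  n > C/(r·B) = 0.342/(0.5·0.322) = 2.124.
The smallest integer exceeding 2.124 is 3.

3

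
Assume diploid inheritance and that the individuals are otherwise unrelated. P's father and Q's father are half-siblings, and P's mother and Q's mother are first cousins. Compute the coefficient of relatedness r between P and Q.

0.09375

Relatedness sums over independent paths through distinct common ancestors.
P and Q are related in two ways: half first cousins through their fathers (r = 1/16) and second cousins through their mothers (r = 1/32).
r = 1/16 + 1/32 = 0.09375.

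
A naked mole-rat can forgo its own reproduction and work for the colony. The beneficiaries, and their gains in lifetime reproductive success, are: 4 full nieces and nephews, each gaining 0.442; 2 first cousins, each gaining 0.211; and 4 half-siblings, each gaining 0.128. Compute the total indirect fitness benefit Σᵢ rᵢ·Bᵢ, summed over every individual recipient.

r to a full niece or nephew = 1/4 (full aunt/uncle↔niece/nephew: two paths of length 3 through the shared grandparent pair: r = 2·(1/2)^3 = 1/4).
r to a first cousin = 0.125 (first cousins share one grandparent pair — two paths of length 4: r = 2·(1/2)^4 = 1/8).
r to a half-sibling = 0.25 (half-sibs share one parent — one path of length 2: r = (1/2)^2 = 1/4).
Summing one r·B term per recipient: 4·0.25·0.442 + 2·0.125·0.211 + 4·0.25·0.128 = 0.62275.

0.62275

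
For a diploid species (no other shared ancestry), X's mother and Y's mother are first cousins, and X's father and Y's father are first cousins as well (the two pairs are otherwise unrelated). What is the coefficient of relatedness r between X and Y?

Wright's path rule: contributions from independent ancestry routes add.
X and Y are related in two ways: second cousins through their mothers (r = 1/32) and second cousins through their fathers (r = 1/32).
r = 1/32 + 1/32 = 1/16 = 0.0625.

0.0625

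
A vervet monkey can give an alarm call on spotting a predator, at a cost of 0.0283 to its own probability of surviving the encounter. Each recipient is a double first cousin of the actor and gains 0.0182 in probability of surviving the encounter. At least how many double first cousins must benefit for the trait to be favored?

r to a double first cousin = 1/4 (double first cousins share both grandparent pairs — four paths of length 4: r = 4·(1/2)^4 = 1/4).
Hamilton's rule: n·r·B > C  ⇒  n > C/(r·B) = 0.0283/(0.25·0.0182) = 6.22.
The smallest integer exceeding 6.22 is 7.

7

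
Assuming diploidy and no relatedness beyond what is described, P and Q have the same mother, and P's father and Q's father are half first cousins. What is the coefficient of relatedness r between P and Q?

0.265625

Independent pedigree routes through distinct common ancestors add.
P and Q are related in two ways: half-sibs through their shared mother (r = 1/4) and half second cousins through their fathers (r = 1/64).
r = 1/4 + 1/64 = 0.265625.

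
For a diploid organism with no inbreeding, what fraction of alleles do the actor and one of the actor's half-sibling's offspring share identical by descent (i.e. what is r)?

0.125

Each parent–offspring link contributes a factor of 1/2, and independent paths through distinct common ancestors add.
Half-aunt/uncle↔niece/nephew: one path of length 3: r = (1/2)^3 = 1/8.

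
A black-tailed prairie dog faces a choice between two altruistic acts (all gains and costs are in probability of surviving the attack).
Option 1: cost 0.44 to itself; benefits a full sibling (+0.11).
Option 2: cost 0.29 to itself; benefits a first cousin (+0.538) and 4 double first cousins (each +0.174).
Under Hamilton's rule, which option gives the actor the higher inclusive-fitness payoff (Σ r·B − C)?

Option 2

Option 1: r to a full sibling = 0.5.
Option 1: Σ r·B − C = (1·0.5·0.11) − 0.44 = -0.385.
Option 2: r to a first cousin = 0.125.
Option 2: r to a double first cousin = 0.25.
Option 2: Σ r·B − C = (1·0.125·0.538 + 4·0.25·0.174) − 0.29 = -0.04875.
Option 2 has the higher net inclusive-fitness payoff.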